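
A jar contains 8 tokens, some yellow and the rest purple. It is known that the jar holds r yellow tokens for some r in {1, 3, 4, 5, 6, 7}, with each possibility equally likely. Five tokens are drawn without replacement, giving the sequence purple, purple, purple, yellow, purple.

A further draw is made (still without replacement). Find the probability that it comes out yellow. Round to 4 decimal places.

Under each hypothesis, the probability of the observed sequence is: P(data | r = 1) = (7/8)(6/7)(5/6)(1/5)(4/4) = 1/8; P(data | r = 3) = (5/8)(4/7)(3/6)(3/5)(2/4) = 3/56; P(data | r = 4) = (4/8)(3/7)(2/6)(4/5)(1/4) = 1/70; P(data | r = 5) = (3/8)(2/7)(1/6)(5/5)(0/4) = 0; P(data | r = 6) = (2/8)(1/7)(0/6) = 0; P(data | r = 7) = (1/8)(0/7) = 0.
The prior-weighted likelihoods are 1/6 · 1/8 = 1/48, 1/6 · 3/56 = 1/112, 1/6 · 1/70 = 1/420, 1/6 · 0 = 0, 1/6 · 0 = 0, 1/6 · 0 = 0; with total 9/280.
Normalising, the posterior is P(r = 1 | data) = 35/54, P(r = 3 | data) = 5/18, P(r = 4 | data) = 2/27, P(r = 5 | data) = 0, P(r = 6 | data) = 0, P(r = 7 | data) = 0.
Averaging over the posterior, P(yellow next | data) = (0)(35/54) + (2/3)(5/18) + (1)(2/27) = 7/27.

0.2593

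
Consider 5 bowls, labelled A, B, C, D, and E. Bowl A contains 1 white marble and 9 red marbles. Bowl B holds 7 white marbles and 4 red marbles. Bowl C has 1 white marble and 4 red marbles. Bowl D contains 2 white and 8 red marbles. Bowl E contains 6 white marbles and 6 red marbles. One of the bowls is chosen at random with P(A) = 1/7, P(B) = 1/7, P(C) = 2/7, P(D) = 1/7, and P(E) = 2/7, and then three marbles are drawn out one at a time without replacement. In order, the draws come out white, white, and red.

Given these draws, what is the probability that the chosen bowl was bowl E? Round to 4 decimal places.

0.5870

For each hypothesis, P(data | H) works out to: P(data | bowl A) = (1/10)(0/9) = 0; P(data | bowl B) = (7/11)(6/10)(4/9) = 28/165; P(data | bowl C) = (1/5)(0/4) = 0; P(data | bowl D) = (2/10)(1/9)(8/8) = 1/45; P(data | bowl E) = (6/12)(5/11)(6/10) = 3/22.
The prior-weighted likelihoods are 1/7 · 0 = 0, 1/7 · 28/165 = 4/165, 2/7 · 0 = 0, 1/7 · 1/45 = 1/315, 2/7 · 3/22 = 3/77; these sum to 46/693.
By Bayes' rule, P(bowl E | data) = (3/77) / (46/693) = 27/46.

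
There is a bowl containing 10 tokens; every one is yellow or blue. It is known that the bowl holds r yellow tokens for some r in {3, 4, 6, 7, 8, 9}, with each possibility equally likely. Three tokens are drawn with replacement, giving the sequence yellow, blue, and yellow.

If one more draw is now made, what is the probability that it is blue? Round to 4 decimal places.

0.3598

For each hypothesis, P(data | H) works out to: P(data | r = 3) = (3/10)(7/10)(3/10) = 0.063; P(data | r = 4) = (4/10)(6/10)(4/10) = 0.096; P(data | r = 6) = (6/10)(4/10)(6/10) = 0.144; P(data | r = 7) = (7/10)(3/10)(7/10) = 0.147; P(data | r = 8) = (8/10)(2/10)(8/10) = 0.128; P(data | r = 9) = (9/10)(1/10)(9/10) = 0.081.
The prior-weighted likelihoods are 1/6 · 0.063 = 0.0105, 1/6 · 0.096 = 0.016, 1/6 · 0.144 = 0.024, 1/6 · 0.147 = 0.0245, 1/6 · 0.128 = 0.021333, 1/6 · 0.081 = 0.0135; these sum to 0.10983.
Dividing through by the total gives posterior P(r = 3 | data) = 0.095599, P(r = 4 | data) = 0.14568, P(r = 6 | data) = 0.21851, P(r = 7 | data) = 0.22307, P(r = 8 | data) = 0.19423, P(r = 9 | data) = 0.12291.
The predictive probability is P(blue next | data) = (7/10)(0.095599) + (3/5)(0.14568) + (2/5)(0.21851) + (3/10)(0.22307) + (1/5)(0.19423) + (1/10)(0.12291) = 0.35979.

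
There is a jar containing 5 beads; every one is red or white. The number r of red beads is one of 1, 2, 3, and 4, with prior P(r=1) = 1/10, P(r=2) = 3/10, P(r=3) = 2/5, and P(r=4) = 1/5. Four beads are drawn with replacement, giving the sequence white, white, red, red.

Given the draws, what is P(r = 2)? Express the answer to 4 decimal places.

The likelihood of the observed sequence under each hypothesis: P(data | r = 1) = (4/5)(4/5)(1/5)(1/5) = 0.0256; P(data | r = 2) = (3/5)(3/5)(2/5)(2/5) = 0.0576; P(data | r = 3) = (2/5)(2/5)(3/5)(3/5) = 0.0576; P(data | r = 4) = (1/5)(1/5)(4/5)(4/5) = 0.0256.
Multiplying each by its prior: 1/10 · 0.0256 = 0.00256, 3/10 · 0.0576 = 0.01728, 2/5 · 0.0576 = 0.02304, 1/5 · 0.0256 = 0.00512; these sum to 0.048.
By Bayes' rule, P(r = 2 | data) = (0.01728) / (0.048) = 0.36.

0.3600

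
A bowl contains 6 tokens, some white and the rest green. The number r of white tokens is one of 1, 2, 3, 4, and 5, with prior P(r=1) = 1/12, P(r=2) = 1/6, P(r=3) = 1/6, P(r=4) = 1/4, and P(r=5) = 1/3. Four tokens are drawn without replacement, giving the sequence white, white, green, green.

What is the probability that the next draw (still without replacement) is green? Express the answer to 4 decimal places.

Compute the likelihood of the observed sequence for each case: P(data | r = 1) = (1/6)(0/5) = 0; P(data | r = 2) = (2/6)(1/5)(4/4)(3/3) = 1/15; P(data | r = 3) = (3/6)(2/5)(3/4)(2/3) = 1/10; P(data | r = 4) = (4/6)(3/5)(2/4)(1/3) = 1/15; P(data | r = 5) = (5/6)(4/5)(1/4)(0/3) = 0.
The prior-weighted likelihoods are 1/12 · 0 = 0, 1/6 · 1/15 = 1/90, 1/6 · 1/10 = 1/60, 1/4 · 1/15 = 1/60, 1/3 · 0 = 0; summing to 2/45.
Normalising, the posterior is P(r = 1 | data) = 0, P(r = 2 | data) = 1/4, P(r = 3 | data) = 3/8, P(r = 4 | data) = 3/8, P(r = 5 | data) = 0.
Averaging over the posterior, P(green next | data) = (1)(1/4) + (1/2)(3/8) + (0)(3/8) = 7/16.

0.4375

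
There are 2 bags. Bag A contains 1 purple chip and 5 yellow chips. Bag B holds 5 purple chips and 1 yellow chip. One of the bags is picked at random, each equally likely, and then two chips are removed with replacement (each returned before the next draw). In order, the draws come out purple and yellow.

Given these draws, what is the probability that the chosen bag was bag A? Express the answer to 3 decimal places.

0.500

The likelihood of the observed sequence under each hypothesis: P(data | bag A) = (1/6)(5/6) = 5/36; P(data | bag B) = (5/6)(1/6) = 5/36.
Multiplying each by its prior: 1/2 · 5/36 = 5/72, 1/2 · 5/36 = 5/72; with total 5/36.
Hence P(bag A | data) = (5/72) / (5/36) = 1/2.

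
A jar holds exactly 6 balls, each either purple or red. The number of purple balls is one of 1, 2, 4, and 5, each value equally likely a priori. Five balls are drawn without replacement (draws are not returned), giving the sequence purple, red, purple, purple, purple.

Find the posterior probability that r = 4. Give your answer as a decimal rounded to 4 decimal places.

0.2857

Under each hypothesis, the probability of the observed sequence is: P(data | r = 1) = (1/6)(5/5)(0/4) = 0; P(data | r = 2) = (2/6)(4/5)(1/4)(0/3) = 0; P(data | r = 4) = (4/6)(2/5)(3/4)(2/3)(1/2) = 1/15; P(data | r = 5) = (5/6)(1/5)(4/4)(3/3)(2/2) = 1/6.
The prior-weighted likelihoods are 1/4 · 0 = 0, 1/4 · 0 = 0, 1/4 · 1/15 = 1/60, 1/4 · 1/6 = 1/24; these sum to 7/120.
Hence P(r = 4 | data) = (1/60) / (7/120) = 2/7.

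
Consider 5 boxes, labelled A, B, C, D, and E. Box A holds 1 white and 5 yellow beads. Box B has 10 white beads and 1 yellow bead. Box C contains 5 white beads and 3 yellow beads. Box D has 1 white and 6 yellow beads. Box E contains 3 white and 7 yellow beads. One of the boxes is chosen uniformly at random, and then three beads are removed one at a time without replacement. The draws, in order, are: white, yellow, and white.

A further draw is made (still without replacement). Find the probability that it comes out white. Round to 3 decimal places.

The likelihood of the observed sequence under each hypothesis: P(data | box A) = (1/6)(5/5)(0/4) = 0; P(data | box B) = (10/11)(1/10)(9/9) = 0.090909; P(data | box C) = (5/8)(3/7)(4/6) = 0.17857; P(data | box D) = (1/7)(6/6)(0/5) = 0; P(data | box E) = (3/10)(7/9)(2/8) = 0.058333.
Weighting by the prior gives 1/5 · 0 = 0, 1/5 · 0.090909 = 0.018182, 1/5 · 0.17857 = 0.035714, 1/5 · 0 = 0, 1/5 · 0.058333 = 0.011667; with total 0.065563.
Dividing through by the total gives posterior P(box A | data) = 0, P(box B | data) = 0.27732, P(box C | data) = 0.54473, P(box D | data) = 0, P(box E | data) = 0.17795.
Averaging over the posterior, P(white next | data) = (1)(0.27732) + (3/5)(0.54473) + (1/7)(0.17795) = 0.62958.

0.630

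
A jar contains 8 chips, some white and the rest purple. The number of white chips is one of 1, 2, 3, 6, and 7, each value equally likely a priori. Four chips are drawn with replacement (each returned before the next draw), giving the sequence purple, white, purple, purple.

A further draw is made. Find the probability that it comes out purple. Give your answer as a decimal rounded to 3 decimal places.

Compute the likelihood of the observed sequence for each case: P(data | r = 1) = (7/8)(1/8)(7/8)(7/8) = 0.08374; P(data | r = 2) = (6/8)(2/8)(6/8)(6/8) = 0.10547; P(data | r = 3) = (5/8)(3/8)(5/8)(5/8) = 0.091553; P(data | r = 6) = (2/8)(6/8)(2/8)(2/8) = 0.011719; P(data | r = 7) = (1/8)(7/8)(1/8)(1/8) = 0.001709.
The prior-weighted likelihoods are 1/5 · 0.08374 = 0.016748, 1/5 · 0.10547 = 0.021094, 1/5 · 0.091553 = 0.018311, 1/5 · 0.011719 = 0.0023437, 1/5 · 0.001709 = 0.0003418; with total 0.058838.
Dividing through by the total gives posterior P(r = 1 | data) = 0.28465, P(r = 2 | data) = 0.35851, P(r = 3 | data) = 0.3112, P(r = 6 | data) = 0.039834, P(r = 7 | data) = 0.0058091.
The predictive probability is P(purple next | data) = (7/8)(0.28465) + (3/4)(0.35851) + (5/8)(0.3112) + (1/4)(0.039834) + (1/8)(0.0058091) = 0.72313.

0.723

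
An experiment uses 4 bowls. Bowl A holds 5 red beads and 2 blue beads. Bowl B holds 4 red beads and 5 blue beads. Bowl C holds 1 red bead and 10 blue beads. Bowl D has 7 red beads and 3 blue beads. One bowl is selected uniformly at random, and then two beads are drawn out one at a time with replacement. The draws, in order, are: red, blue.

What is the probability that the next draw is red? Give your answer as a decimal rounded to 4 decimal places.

0.5514

For each hypothesis, P(data | H) works out to: P(data | bowl A) = (5/7)(2/7) = 0.20408; P(data | bowl B) = (4/9)(5/9) = 0.24691; P(data | bowl C) = (1/11)(10/11) = 0.082645; P(data | bowl D) = (7/10)(3/10) = 0.21.
The prior-weighted likelihoods are 1/4 · 0.20408 = 0.05102, 1/4 · 0.24691 = 0.061728, 1/4 · 0.082645 = 0.020661, 1/4 · 0.21 = 0.0525; summing to 0.18591.
The posterior is then P(bowl A | data) = 0.27444, P(bowl B | data) = 0.33203, P(bowl C | data) = 0.11114, P(bowl D | data) = 0.28239.
Averaging over the posterior, P(red next | data) = (5/7)(0.27444) + (4/9)(0.33203) + (1/11)(0.11114) + (7/10)(0.28239) = 0.55138.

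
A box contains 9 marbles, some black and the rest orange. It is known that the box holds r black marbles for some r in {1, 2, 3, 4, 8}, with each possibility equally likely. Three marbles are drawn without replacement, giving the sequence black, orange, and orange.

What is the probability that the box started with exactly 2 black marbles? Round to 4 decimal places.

0.2710

The likelihood of the observed sequence under each hypothesis: P(data | r = 1) = (1/9)(8/8)(7/7) = 1/9; P(data | r = 2) = (2/9)(7/8)(6/7) = 1/6; P(data | r = 3) = (3/9)(6/8)(5/7) = 5/28; P(data | r = 4) = (4/9)(5/8)(4/7) = 10/63; P(data | r = 8) = (8/9)(1/8)(0/7) = 0.
The prior-weighted likelihoods are 1/5 · 1/9 = 1/45, 1/5 · 1/6 = 1/30, 1/5 · 5/28 = 1/28, 1/5 · 10/63 = 2/63, 1/5 · 0 = 0; these sum to 31/252.
By Bayes' rule, P(r = 2 | data) = (1/30) / (31/252) = 42/155.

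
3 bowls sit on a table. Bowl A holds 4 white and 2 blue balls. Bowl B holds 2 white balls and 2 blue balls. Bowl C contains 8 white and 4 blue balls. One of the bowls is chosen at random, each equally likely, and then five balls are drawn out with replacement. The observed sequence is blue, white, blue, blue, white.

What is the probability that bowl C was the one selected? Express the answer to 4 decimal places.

For each hypothesis, P(data | H) works out to: P(data | bowl A) = (2/6)(4/6)(2/6)(2/6)(4/6) = 0.016461; P(data | bowl B) = (2/4)(2/4)(2/4)(2/4)(2/4) = 0.03125; P(data | bowl C) = (4/12)(8/12)(4/12)(4/12)(8/12) = 0.016461.
Weighting by the prior gives 1/3 · 0.016461 = 0.005487, 1/3 · 0.03125 = 0.010417, 1/3 · 0.016461 = 0.005487; these sum to 0.021391.
Hence P(bowl C | data) = (0.005487) / (0.021391) = 0.25651.

0.2565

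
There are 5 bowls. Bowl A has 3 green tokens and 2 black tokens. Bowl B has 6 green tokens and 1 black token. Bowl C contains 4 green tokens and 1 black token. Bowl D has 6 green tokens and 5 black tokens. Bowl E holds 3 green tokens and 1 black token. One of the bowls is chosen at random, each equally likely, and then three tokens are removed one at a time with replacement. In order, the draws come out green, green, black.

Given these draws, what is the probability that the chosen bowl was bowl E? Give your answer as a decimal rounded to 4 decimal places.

0.2154

Compute the likelihood of the observed sequence for each case: P(data | bowl A) = (3/5)(3/5)(2/5) = 0.144; P(data | bowl B) = (6/7)(6/7)(1/7) = 0.10496; P(data | bowl C) = (4/5)(4/5)(1/5) = 0.128; P(data | bowl D) = (6/11)(6/11)(5/11) = 0.13524; P(data | bowl E) = (3/4)(3/4)(1/4) = 0.14062.
The prior-weighted likelihoods are 1/5 · 0.144 = 0.0288, 1/5 · 0.10496 = 0.020991, 1/5 · 0.128 = 0.0256, 1/5 · 0.13524 = 0.027047, 1/5 · 0.14062 = 0.028125; these sum to 0.13056.
Hence P(bowl E | data) = (0.028125) / (0.13056) = 0.21541.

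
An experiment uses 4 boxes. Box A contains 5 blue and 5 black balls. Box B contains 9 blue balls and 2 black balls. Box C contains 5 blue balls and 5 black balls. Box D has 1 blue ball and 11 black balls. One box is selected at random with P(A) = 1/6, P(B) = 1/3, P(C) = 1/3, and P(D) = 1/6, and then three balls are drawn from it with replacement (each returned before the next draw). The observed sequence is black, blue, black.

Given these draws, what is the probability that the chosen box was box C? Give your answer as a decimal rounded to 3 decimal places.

For each hypothesis, P(data | H) works out to: P(data | box A) = (5/10)(5/10)(5/10) = 0.125; P(data | box B) = (2/11)(9/11)(2/11) = 0.027047; P(data | box C) = (5/10)(5/10)(5/10) = 0.125; P(data | box D) = (11/12)(1/12)(11/12) = 0.070023.
Multiplying each by its prior: 1/6 · 0.125 = 0.020833, 1/3 · 0.027047 = 0.0090158, 1/3 · 0.125 = 0.041667, 1/6 · 0.070023 = 0.011671; with total 0.083186.
So P(box C | data) = (0.041667) / (0.083186) = 0.50088.

0.501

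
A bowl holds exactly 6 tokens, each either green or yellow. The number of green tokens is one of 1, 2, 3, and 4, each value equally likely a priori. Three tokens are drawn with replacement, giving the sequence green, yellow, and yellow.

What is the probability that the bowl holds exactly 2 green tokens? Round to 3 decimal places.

The likelihood of the observed sequence under each hypothesis: P(data | r = 1) = (1/6)(5/6)(5/6) = 25/216; P(data | r = 2) = (2/6)(4/6)(4/6) = 4/27; P(data | r = 3) = (3/6)(3/6)(3/6) = 1/8; P(data | r = 4) = (4/6)(2/6)(2/6) = 2/27.
Multiplying each by its prior: 1/4 · 25/216 = 25/864, 1/4 · 4/27 = 1/27, 1/4 · 1/8 = 1/32, 1/4 · 2/27 = 1/54; with total 25/216.
So P(r = 2 | data) = (1/27) / (25/216) = 8/25.

0.320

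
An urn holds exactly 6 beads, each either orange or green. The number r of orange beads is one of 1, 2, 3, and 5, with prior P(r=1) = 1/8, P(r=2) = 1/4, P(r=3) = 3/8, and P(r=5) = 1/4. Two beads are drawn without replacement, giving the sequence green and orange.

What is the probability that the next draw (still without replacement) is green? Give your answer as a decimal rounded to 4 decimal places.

The likelihood of the observed sequence under each hypothesis: P(data | r = 1) = (5/6)(1/5) = 1/6; P(data | r = 2) = (4/6)(2/5) = 4/15; P(data | r = 3) = (3/6)(3/5) = 3/10; P(data | r = 5) = (1/6)(5/5) = 1/6.
Weighting by the prior gives 1/8 · 1/6 = 1/48, 1/4 · 4/15 = 1/15, 3/8 · 3/10 = 9/80, 1/4 · 1/6 = 1/24; these sum to 29/120.
Normalising, the posterior is P(r = 1 | data) = 5/58, P(r = 2 | data) = 8/29, P(r = 3 | data) = 27/58, P(r = 5 | data) = 5/29.
The predictive probability is P(green next | data) = (1)(5/58) + (3/4)(8/29) + (1/2)(27/58) + (0)(5/29) = 61/116.

0.5259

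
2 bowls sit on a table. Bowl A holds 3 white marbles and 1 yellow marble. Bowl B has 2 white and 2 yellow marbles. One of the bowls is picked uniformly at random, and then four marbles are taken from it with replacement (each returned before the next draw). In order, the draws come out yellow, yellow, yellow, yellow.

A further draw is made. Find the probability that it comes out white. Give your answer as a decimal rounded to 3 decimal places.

Compute the likelihood of the observed sequence for each case: P(data | bowl A) = (1/4)(1/4)(1/4)(1/4) = 1/256; P(data | bowl B) = (2/4)(2/4)(2/4)(2/4) = 1/16.
Weighting by the prior gives 1/2 · 1/256 = 1/512, 1/2 · 1/16 = 1/32; with total 17/512.
The posterior is then P(bowl A | data) = 1/17, P(bowl B | data) = 16/17.
The predictive probability is P(white next | data) = (3/4)(1/17) + (1/2)(16/17) = 35/68.

0.515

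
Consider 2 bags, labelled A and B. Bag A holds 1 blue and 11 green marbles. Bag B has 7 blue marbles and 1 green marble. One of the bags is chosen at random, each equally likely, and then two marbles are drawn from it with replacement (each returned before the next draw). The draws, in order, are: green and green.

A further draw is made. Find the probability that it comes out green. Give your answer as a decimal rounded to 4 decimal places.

0.9022

The likelihood of the observed sequence under each hypothesis: P(data | bag A) = (11/12)(11/12) = 0.84028; P(data | bag B) = (1/8)(1/8) = 0.015625.
The prior-weighted likelihoods are 1/2 · 0.84028 = 0.42014, 1/2 · 0.015625 = 0.0078125; with total 0.42795.
Normalising, the posterior is P(bag A | data) = 0.98174, P(bag B | data) = 0.018256.
Averaging over the posterior, P(green next | data) = (11/12)(0.98174) + (1/8)(0.018256) = 0.90221.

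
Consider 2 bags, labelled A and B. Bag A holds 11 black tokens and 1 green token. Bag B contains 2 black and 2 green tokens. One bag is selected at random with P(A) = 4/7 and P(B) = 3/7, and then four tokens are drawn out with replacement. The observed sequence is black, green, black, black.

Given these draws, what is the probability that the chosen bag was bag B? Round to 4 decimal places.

0.4221

The likelihood of the observed sequence under each hypothesis: P(data | bag A) = (11/12)(1/12)(11/12)(11/12) = 0.064188; P(data | bag B) = (2/4)(2/4)(2/4)(2/4) = 0.0625.
The prior-weighted likelihoods are 4/7 · 0.064188 = 0.036679, 3/7 · 0.0625 = 0.026786; with total 0.063465.
Hence P(bag B | data) = (0.026786) / (0.063465) = 0.42206.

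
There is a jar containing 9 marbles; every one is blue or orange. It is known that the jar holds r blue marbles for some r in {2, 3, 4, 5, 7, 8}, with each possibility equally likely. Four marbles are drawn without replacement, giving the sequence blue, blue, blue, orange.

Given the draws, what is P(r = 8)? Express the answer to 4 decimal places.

Under each hypothesis, the probability of the observed sequence is: P(data | r = 2) = (2/9)(1/8)(0/7) = 0; P(data | r = 3) = (3/9)(2/8)(1/7)(6/6) = 1/84; P(data | r = 4) = (4/9)(3/8)(2/7)(5/6) = 5/126; P(data | r = 5) = (5/9)(4/8)(3/7)(4/6) = 5/63; P(data | r = 7) = (7/9)(6/8)(5/7)(2/6) = 5/36; P(data | r = 8) = (8/9)(7/8)(6/7)(1/6) = 1/9.
The prior-weighted likelihoods are 1/6 · 0 = 0, 1/6 · 1/84 = 1/504, 1/6 · 5/126 = 5/756, 1/6 · 5/63 = 5/378, 1/6 · 5/36 = 5/216, 1/6 · 1/9 = 1/54; with total 4/63.
Therefore the posterior P(r = 8 | data) = (1/54) / (4/63) = 7/24.

0.2917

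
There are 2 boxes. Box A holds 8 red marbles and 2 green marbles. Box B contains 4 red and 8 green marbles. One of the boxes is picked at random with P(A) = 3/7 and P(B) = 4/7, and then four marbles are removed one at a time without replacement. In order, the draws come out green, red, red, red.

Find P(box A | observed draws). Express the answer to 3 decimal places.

0.861

The likelihood of the observed sequence under each hypothesis: P(data | box A) = (2/10)(8/9)(7/8)(6/7) = 0.13333; P(data | box B) = (8/12)(4/11)(3/10)(2/9) = 0.016162.
Weighting by the prior gives 3/7 · 0.13333 = 0.057143, 4/7 · 0.016162 = 0.0092352; with total 0.066378.
So P(box A | data) = (0.057143) / (0.066378) = 0.86087.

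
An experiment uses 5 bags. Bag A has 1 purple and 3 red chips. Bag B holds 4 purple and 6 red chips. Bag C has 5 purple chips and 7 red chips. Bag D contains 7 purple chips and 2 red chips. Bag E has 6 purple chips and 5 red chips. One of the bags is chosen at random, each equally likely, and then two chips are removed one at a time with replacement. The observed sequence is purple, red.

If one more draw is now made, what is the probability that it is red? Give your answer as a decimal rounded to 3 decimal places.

Compute the likelihood of the observed sequence for each case: P(data | bag A) = (1/4)(3/4) = 0.1875; P(data | bag B) = (4/10)(6/10) = 0.24; P(data | bag C) = (5/12)(7/12) = 0.24306; P(data | bag D) = (7/9)(2/9) = 0.17284; P(data | bag E) = (6/11)(5/11) = 0.24793.
The prior-weighted likelihoods are 1/5 · 0.1875 = 0.0375, 1/5 · 0.24 = 0.048, 1/5 · 0.24306 = 0.048611, 1/5 · 0.17284 = 0.034568, 1/5 · 0.24793 = 0.049587; summing to 0.21827.
Normalising, the posterior is P(bag A | data) = 0.17181, P(bag B | data) = 0.21992, P(bag C | data) = 0.22272, P(bag D | data) = 0.15838, P(bag E | data) = 0.22719.
The predictive probability is P(red next | data) = (3/4)(0.17181) + (3/5)(0.21992) + (7/12)(0.22272) + (2/9)(0.15838) + (5/11)(0.22719) = 0.52918.

0.529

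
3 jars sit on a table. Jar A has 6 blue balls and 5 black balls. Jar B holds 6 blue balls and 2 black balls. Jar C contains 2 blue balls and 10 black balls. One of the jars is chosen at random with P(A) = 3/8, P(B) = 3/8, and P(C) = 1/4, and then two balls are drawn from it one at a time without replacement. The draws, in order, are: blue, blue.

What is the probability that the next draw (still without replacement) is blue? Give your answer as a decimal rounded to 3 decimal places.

0.584

Under each hypothesis, the probability of the observed sequence is: P(data | jar A) = (6/11)(5/10) = 0.27273; P(data | jar B) = (6/8)(5/7) = 0.53571; P(data | jar C) = (2/12)(1/11) = 0.015152.
The prior-weighted likelihoods are 3/8 · 0.27273 = 0.10227, 3/8 · 0.53571 = 0.20089, 1/4 · 0.015152 = 0.0037879; these sum to 0.30695.
Normalising, the posterior is P(jar A | data) = 0.33319, P(jar B | data) = 0.65447, P(jar C | data) = 0.01234.
The predictive probability is P(blue next | data) = (4/9)(0.33319) + (2/3)(0.65447) + (0)(0.01234) = 0.5844.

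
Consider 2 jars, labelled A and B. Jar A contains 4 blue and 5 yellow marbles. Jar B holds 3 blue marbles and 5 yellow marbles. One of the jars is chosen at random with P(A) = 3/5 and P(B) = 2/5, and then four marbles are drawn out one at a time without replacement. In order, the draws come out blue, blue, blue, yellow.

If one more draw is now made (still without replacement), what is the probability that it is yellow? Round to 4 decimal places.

Under each hypothesis, the probability of the observed sequence is: P(data | jar A) = (4/9)(3/8)(2/7)(5/6) = 5/126; P(data | jar B) = (3/8)(2/7)(1/6)(5/5) = 1/56.
Weighting by the prior gives 3/5 · 5/126 = 1/42, 2/5 · 1/56 = 1/140; these sum to 13/420.
The posterior is then P(jar A | data) = 10/13, P(jar B | data) = 3/13.
The predictive probability is P(yellow next | data) = (4/5)(10/13) + (1)(3/13) = 11/13.

0.8462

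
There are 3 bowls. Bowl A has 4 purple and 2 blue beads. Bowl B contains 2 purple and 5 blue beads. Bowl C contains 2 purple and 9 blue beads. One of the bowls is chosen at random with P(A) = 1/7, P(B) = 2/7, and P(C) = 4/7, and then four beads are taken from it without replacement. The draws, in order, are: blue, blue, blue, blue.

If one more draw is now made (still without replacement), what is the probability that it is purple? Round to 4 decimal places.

0.3457

For each hypothesis, P(data | H) works out to: P(data | bowl A) = (2/6)(1/5)(0/4) = 0; P(data | bowl B) = (5/7)(4/6)(3/5)(2/4) = 0.14286; P(data | bowl C) = (9/11)(8/10)(7/9)(6/8) = 0.38182.
The prior-weighted likelihoods are 1/7 · 0 = 0, 2/7 · 0.14286 = 0.040816, 4/7 · 0.38182 = 0.21818; summing to 0.259.
Normalising, the posterior is P(bowl A | data) = 0, P(bowl B | data) = 0.15759, P(bowl C | data) = 0.84241.
So P(purple next | data) = Σ P(purple next | H) P(H | data) = (2/3)(0.15759) + (2/7)(0.84241) = 0.34575.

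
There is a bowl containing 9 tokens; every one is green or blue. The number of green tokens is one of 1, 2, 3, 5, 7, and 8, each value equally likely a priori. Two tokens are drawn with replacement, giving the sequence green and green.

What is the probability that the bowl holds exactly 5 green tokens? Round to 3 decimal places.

For each hypothesis, P(data | H) works out to: P(data | r = 1) = (1/9)(1/9) = 1/81; P(data | r = 2) = (2/9)(2/9) = 4/81; P(data | r = 3) = (3/9)(3/9) = 1/9; P(data | r = 5) = (5/9)(5/9) = 25/81; P(data | r = 7) = (7/9)(7/9) = 49/81; P(data | r = 8) = (8/9)(8/9) = 64/81.
Weighting by the prior gives 1/6 · 1/81 = 1/486, 1/6 · 4/81 = 2/243, 1/6 · 1/9 = 1/54, 1/6 · 25/81 = 25/486, 1/6 · 49/81 = 49/486, 1/6 · 64/81 = 32/243; with total 76/243.
By Bayes' rule, P(r = 5 | data) = (25/486) / (76/243) = 25/152.

0.164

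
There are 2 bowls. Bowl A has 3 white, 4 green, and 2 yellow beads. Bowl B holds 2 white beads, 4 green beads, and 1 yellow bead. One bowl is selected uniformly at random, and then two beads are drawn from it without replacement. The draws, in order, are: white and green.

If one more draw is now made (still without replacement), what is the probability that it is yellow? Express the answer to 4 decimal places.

Under each hypothesis, the probability of the observed sequence is: P(data | bowl A) = (3/9)(4/8) = 1/6; P(data | bowl B) = (2/7)(4/6) = 4/21.
The prior-weighted likelihoods are 1/2 · 1/6 = 1/12, 1/2 · 4/21 = 2/21; these sum to 5/28.
Normalising, the posterior is P(bowl A | data) = 7/15, P(bowl B | data) = 8/15.
The predictive probability is P(yellow next | data) = (2/7)(7/15) + (1/5)(8/15) = 6/25.

0.2400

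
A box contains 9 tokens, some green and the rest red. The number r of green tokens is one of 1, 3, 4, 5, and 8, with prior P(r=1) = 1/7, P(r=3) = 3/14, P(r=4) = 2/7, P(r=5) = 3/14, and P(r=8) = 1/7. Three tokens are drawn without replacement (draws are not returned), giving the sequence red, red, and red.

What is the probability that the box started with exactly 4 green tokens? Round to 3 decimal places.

Compute the likelihood of the observed sequence for each case: P(data | r = 1) = (8/9)(7/8)(6/7) = 2/3; P(data | r = 3) = (6/9)(5/8)(4/7) = 5/21; P(data | r = 4) = (5/9)(4/8)(3/7) = 5/42; P(data | r = 5) = (4/9)(3/8)(2/7) = 1/21; P(data | r = 8) = (1/9)(0/8) = 0.
Weighting by the prior gives 1/7 · 2/3 = 2/21, 3/14 · 5/21 = 5/98, 2/7 · 5/42 = 5/147, 3/14 · 1/21 = 1/98, 1/7 · 0 = 0; summing to 4/21.
So P(r = 4 | data) = (5/147) / (4/21) = 5/28.

0.179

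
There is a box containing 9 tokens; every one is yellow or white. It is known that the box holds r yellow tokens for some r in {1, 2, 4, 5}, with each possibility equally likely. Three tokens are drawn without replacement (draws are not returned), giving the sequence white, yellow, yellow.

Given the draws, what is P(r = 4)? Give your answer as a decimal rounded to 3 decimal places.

0.390

Under each hypothesis, the probability of the observed sequence is: P(data | r = 1) = (8/9)(1/8)(0/7) = 0; P(data | r = 2) = (7/9)(2/8)(1/7) = 1/36; P(data | r = 4) = (5/9)(4/8)(3/7) = 5/42; P(data | r = 5) = (4/9)(5/8)(4/7) = 10/63.
Multiplying each by its prior: 1/4 · 0 = 0, 1/4 · 1/36 = 1/144, 1/4 · 5/42 = 5/168, 1/4 · 10/63 = 5/126; these sum to 11/144.
By Bayes' rule, P(r = 4 | data) = (5/168) / (11/144) = 30/77.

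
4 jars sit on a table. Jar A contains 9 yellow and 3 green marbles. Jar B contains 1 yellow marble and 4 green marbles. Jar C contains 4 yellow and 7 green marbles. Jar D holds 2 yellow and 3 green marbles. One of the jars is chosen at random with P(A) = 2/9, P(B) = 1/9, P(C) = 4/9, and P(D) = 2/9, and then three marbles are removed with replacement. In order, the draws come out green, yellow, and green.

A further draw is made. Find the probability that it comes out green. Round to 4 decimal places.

Compute the likelihood of the observed sequence for each case: P(data | jar A) = (3/12)(9/12)(3/12) = 0.046875; P(data | jar B) = (4/5)(1/5)(4/5) = 0.128; P(data | jar C) = (7/11)(4/11)(7/11) = 0.14726; P(data | jar D) = (3/5)(2/5)(3/5) = 0.144.
Multiplying each by its prior: 2/9 · 0.046875 = 0.010417, 1/9 · 0.128 = 0.014222, 4/9 · 0.14726 = 0.065448, 2/9 · 0.144 = 0.032; with total 0.12209.
Normalising, the posterior is P(jar A | data) = 0.085322, P(jar B | data) = 0.11649, P(jar C | data) = 0.53608, P(jar D | data) = 0.26211.
So P(green next | data) = Σ P(green next | H) P(H | data) = (1/4)(0.085322) + (4/5)(0.11649) + (7/11)(0.53608) + (3/5)(0.26211) = 0.61293.

0.6129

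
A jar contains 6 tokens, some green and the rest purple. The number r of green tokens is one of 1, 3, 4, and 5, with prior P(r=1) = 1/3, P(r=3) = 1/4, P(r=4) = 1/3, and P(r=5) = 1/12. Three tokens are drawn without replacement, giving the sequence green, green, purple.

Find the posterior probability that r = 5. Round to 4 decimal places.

0.1176

Compute the likelihood of the observed sequence for each case: P(data | r = 1) = (1/6)(0/5) = 0; P(data | r = 3) = (3/6)(2/5)(3/4) = 3/20; P(data | r = 4) = (4/6)(3/5)(2/4) = 1/5; P(data | r = 5) = (5/6)(4/5)(1/4) = 1/6.
The prior-weighted likelihoods are 1/3 · 0 = 0, 1/4 · 3/20 = 3/80, 1/3 · 1/5 = 1/15, 1/12 · 1/6 = 1/72; summing to 17/144.
So P(r = 5 | data) = (1/72) / (17/144) = 2/17.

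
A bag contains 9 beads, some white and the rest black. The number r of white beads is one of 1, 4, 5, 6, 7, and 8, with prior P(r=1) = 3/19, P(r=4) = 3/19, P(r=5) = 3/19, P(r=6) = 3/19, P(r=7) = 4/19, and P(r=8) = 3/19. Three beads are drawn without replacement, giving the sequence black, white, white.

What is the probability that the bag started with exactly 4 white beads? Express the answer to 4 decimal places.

Under each hypothesis, the probability of the observed sequence is: P(data | r = 1) = (8/9)(1/8)(0/7) = 0; P(data | r = 4) = (5/9)(4/8)(3/7) = 0.11905; P(data | r = 5) = (4/9)(5/8)(4/7) = 0.15873; P(data | r = 6) = (3/9)(6/8)(5/7) = 0.17857; P(data | r = 7) = (2/9)(7/8)(6/7) = 0.16667; P(data | r = 8) = (1/9)(8/8)(7/7) = 0.11111.
The prior-weighted likelihoods are 3/19 · 0 = 0, 3/19 · 0.11905 = 0.018797, 3/19 · 0.15873 = 0.025063, 3/19 · 0.17857 = 0.028195, 4/19 · 0.16667 = 0.035088, 3/19 · 0.11111 = 0.017544; with total 0.12469.
Therefore the posterior P(r = 4 | data) = (0.018797) / (0.12469) = 0.15075.

0.1508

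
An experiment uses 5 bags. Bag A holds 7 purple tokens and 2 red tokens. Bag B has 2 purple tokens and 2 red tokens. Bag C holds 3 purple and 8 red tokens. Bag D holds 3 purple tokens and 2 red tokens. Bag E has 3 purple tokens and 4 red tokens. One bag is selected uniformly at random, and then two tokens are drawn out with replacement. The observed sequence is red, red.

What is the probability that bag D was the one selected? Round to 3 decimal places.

Compute the likelihood of the observed sequence for each case: P(data | bag A) = (2/9)(2/9) = 0.049383; P(data | bag B) = (2/4)(2/4) = 0.25; P(data | bag C) = (8/11)(8/11) = 0.52893; P(data | bag D) = (2/5)(2/5) = 0.16; P(data | bag E) = (4/7)(4/7) = 0.32653.
The prior-weighted likelihoods are 1/5 · 0.049383 = 0.0098765, 1/5 · 0.25 = 0.05, 1/5 · 0.52893 = 0.10579, 1/5 · 0.16 = 0.032, 1/5 · 0.32653 = 0.065306; with total 0.26297.
Hence P(bag D | data) = (0.032) / (0.26297) = 0.12169.

0.122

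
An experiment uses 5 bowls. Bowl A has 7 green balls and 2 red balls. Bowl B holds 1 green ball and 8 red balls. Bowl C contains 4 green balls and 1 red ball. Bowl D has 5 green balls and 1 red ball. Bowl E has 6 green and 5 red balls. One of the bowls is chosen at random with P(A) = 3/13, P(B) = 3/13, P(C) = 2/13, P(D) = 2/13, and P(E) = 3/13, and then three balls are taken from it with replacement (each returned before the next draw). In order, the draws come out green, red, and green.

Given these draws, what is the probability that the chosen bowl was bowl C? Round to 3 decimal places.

0.193

Compute the likelihood of the observed sequence for each case: P(data | bowl A) = (7/9)(2/9)(7/9) = 0.13443; P(data | bowl B) = (1/9)(8/9)(1/9) = 0.010974; P(data | bowl C) = (4/5)(1/5)(4/5) = 0.128; P(data | bowl D) = (5/6)(1/6)(5/6) = 0.11574; P(data | bowl E) = (6/11)(5/11)(6/11) = 0.13524.
Multiplying each by its prior: 3/13 · 0.13443 = 0.031022, 3/13 · 0.010974 = 0.0025324, 2/13 · 0.128 = 0.019692, 2/13 · 0.11574 = 0.017806, 3/13 · 0.13524 = 0.031208; these sum to 0.10226.
Hence P(bowl C | data) = (0.019692) / (0.10226) = 0.19257.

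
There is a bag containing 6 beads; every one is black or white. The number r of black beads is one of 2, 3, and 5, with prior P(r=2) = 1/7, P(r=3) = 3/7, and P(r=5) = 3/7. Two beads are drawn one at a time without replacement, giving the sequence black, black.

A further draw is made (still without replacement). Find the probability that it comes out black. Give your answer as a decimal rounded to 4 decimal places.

0.6188

The likelihood of the observed sequence under each hypothesis: P(data | r = 2) = (2/6)(1/5) = 1/15; P(data | r = 3) = (3/6)(2/5) = 1/5; P(data | r = 5) = (5/6)(4/5) = 2/3.
Weighting by the prior gives 1/7 · 1/15 = 1/105, 3/7 · 1/5 = 3/35, 3/7 · 2/3 = 2/7; summing to 8/21.
Dividing through by the total gives posterior P(r = 2 | data) = 1/40, P(r = 3 | data) = 9/40, P(r = 5 | data) = 3/4.
The predictive probability is P(black next | data) = (0)(1/40) + (1/4)(9/40) + (3/4)(3/4) = 99/160.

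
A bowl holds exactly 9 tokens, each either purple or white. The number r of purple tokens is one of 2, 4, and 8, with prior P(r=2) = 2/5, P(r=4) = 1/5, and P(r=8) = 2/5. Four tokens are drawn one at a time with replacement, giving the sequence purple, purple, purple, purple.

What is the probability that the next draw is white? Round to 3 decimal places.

0.127

For each hypothesis, P(data | H) works out to: P(data | r = 2) = (2/9)(2/9)(2/9)(2/9) = 0.0024387; P(data | r = 4) = (4/9)(4/9)(4/9)(4/9) = 0.039018; P(data | r = 8) = (8/9)(8/9)(8/9)(8/9) = 0.6243.
Multiplying each by its prior: 2/5 · 0.0024387 = 0.00097546, 1/5 · 0.039018 = 0.0078037, 2/5 · 0.6243 = 0.24972; summing to 0.2585.
Dividing through by the total gives posterior P(r = 2 | data) = 0.0037736, P(r = 4 | data) = 0.030189, P(r = 8 | data) = 0.96604.
Averaging over the posterior, P(white next | data) = (7/9)(0.0037736) + (5/9)(0.030189) + (1/9)(0.96604) = 0.12704.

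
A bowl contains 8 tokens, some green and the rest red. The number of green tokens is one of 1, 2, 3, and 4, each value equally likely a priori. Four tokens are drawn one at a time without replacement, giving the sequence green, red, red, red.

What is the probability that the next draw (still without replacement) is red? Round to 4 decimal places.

Compute the likelihood of the observed sequence for each case: P(data | r = 1) = (1/8)(7/7)(6/6)(5/5) = 0.125; P(data | r = 2) = (2/8)(6/7)(5/6)(4/5) = 0.14286; P(data | r = 3) = (3/8)(5/7)(4/6)(3/5) = 0.10714; P(data | r = 4) = (4/8)(4/7)(3/6)(2/5) = 0.057143.
The prior-weighted likelihoods are 1/4 · 0.125 = 0.03125, 1/4 · 0.14286 = 0.035714, 1/4 · 0.10714 = 0.026786, 1/4 · 0.057143 = 0.014286; these sum to 0.10804.
Dividing through by the total gives posterior P(r = 1 | data) = 0.28926, P(r = 2 | data) = 0.33058, P(r = 3 | data) = 0.24793, P(r = 4 | data) = 0.13223.
The predictive probability is P(red next | data) = (1)(0.28926) + (3/4)(0.33058) + (1/2)(0.24793) + (1/4)(0.13223) = 0.69421.

0.6942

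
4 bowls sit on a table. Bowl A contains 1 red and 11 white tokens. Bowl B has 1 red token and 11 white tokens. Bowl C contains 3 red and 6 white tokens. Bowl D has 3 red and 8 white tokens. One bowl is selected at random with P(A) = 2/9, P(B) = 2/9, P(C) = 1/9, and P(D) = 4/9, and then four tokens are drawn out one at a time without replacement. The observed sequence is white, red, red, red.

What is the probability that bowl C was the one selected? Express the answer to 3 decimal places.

Under each hypothesis, the probability of the observed sequence is: P(data | bowl A) = (11/12)(1/11)(0/10) = 0; P(data | bowl B) = (11/12)(1/11)(0/10) = 0; P(data | bowl C) = (6/9)(3/8)(2/7)(1/6) = 0.011905; P(data | bowl D) = (8/11)(3/10)(2/9)(1/8) = 0.0060606.
Weighting by the prior gives 2/9 · 0 = 0, 2/9 · 0 = 0, 1/9 · 0.011905 = 0.0013228, 4/9 · 0.0060606 = 0.0026936; these sum to 0.0040164.
Therefore the posterior P(bowl C | data) = (0.0013228) / (0.0040164) = 0.32934.

0.329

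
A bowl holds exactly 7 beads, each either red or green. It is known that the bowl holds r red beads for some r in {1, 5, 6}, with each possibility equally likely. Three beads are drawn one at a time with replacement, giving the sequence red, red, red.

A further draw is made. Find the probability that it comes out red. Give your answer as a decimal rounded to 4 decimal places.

0.8028

The likelihood of the observed sequence under each hypothesis: P(data | r = 1) = (1/7)(1/7)(1/7) = 0.0029155; P(data | r = 5) = (5/7)(5/7)(5/7) = 0.36443; P(data | r = 6) = (6/7)(6/7)(6/7) = 0.62974.
The prior-weighted likelihoods are 1/3 · 0.0029155 = 0.00097182, 1/3 · 0.36443 = 0.12148, 1/3 · 0.62974 = 0.20991; these sum to 0.33236.
Normalising, the posterior is P(r = 1 | data) = 0.002924, P(r = 5 | data) = 0.3655, P(r = 6 | data) = 0.63158.
The predictive probability is P(red next | data) = (1/7)(0.002924) + (5/7)(0.3655) + (6/7)(0.63158) = 0.80284.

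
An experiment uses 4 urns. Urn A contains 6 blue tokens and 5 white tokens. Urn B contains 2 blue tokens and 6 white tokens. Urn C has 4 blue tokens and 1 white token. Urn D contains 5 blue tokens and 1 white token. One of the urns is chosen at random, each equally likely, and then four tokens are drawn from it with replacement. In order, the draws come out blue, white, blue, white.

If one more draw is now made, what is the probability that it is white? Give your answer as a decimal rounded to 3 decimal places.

0.443

The likelihood of the observed sequence under each hypothesis: P(data | urn A) = (6/11)(5/11)(6/11)(5/11) = 0.061471; P(data | urn B) = (2/8)(6/8)(2/8)(6/8) = 0.035156; P(data | urn C) = (4/5)(1/5)(4/5)(1/5) = 0.0256; P(data | urn D) = (5/6)(1/6)(5/6)(1/6) = 0.01929.
The prior-weighted likelihoods are 1/4 · 0.061471 = 0.015368, 1/4 · 0.035156 = 0.0087891, 1/4 · 0.0256 = 0.0064, 1/4 · 0.01929 = 0.0048225; with total 0.035379.
Normalising, the posterior is P(urn A | data) = 0.43437, P(urn B | data) = 0.24842, P(urn C | data) = 0.1809, P(urn D | data) = 0.13631.
The predictive probability is P(white next | data) = (5/11)(0.43437) + (3/4)(0.24842) + (1/5)(0.1809) + (1/6)(0.13631) = 0.44266.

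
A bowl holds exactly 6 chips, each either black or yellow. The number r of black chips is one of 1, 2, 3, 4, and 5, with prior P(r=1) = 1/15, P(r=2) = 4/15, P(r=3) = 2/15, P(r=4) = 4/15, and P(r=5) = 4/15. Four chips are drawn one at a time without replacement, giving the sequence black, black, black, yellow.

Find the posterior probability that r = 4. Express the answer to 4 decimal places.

The likelihood of the observed sequence under each hypothesis: P(data | r = 1) = (1/6)(0/5) = 0; P(data | r = 2) = (2/6)(1/5)(0/4) = 0; P(data | r = 3) = (3/6)(2/5)(1/4)(3/3) = 1/20; P(data | r = 4) = (4/6)(3/5)(2/4)(2/3) = 2/15; P(data | r = 5) = (5/6)(4/5)(3/4)(1/3) = 1/6.
Weighting by the prior gives 1/15 · 0 = 0, 4/15 · 0 = 0, 2/15 · 1/20 = 1/150, 4/15 · 2/15 = 8/225, 4/15 · 1/6 = 2/45; these sum to 13/150.
Therefore the posterior P(r = 4 | data) = (8/225) / (13/150) = 16/39.

0.4103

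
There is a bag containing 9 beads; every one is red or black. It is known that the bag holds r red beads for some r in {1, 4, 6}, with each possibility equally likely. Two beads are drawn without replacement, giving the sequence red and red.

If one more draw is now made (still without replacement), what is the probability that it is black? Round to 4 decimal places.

0.5102

Compute the likelihood of the observed sequence for each case: P(data | r = 1) = (1/9)(0/8) = 0; P(data | r = 4) = (4/9)(3/8) = 1/6; P(data | r = 6) = (6/9)(5/8) = 5/12.
Multiplying each by its prior: 1/3 · 0 = 0, 1/3 · 1/6 = 1/18, 1/3 · 5/12 = 5/36; with total 7/36.
Normalising, the posterior is P(r = 1 | data) = 0, P(r = 4 | data) = 2/7, P(r = 6 | data) = 5/7.
Averaging over the posterior, P(black next | data) = (5/7)(2/7) + (3/7)(5/7) = 25/49.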